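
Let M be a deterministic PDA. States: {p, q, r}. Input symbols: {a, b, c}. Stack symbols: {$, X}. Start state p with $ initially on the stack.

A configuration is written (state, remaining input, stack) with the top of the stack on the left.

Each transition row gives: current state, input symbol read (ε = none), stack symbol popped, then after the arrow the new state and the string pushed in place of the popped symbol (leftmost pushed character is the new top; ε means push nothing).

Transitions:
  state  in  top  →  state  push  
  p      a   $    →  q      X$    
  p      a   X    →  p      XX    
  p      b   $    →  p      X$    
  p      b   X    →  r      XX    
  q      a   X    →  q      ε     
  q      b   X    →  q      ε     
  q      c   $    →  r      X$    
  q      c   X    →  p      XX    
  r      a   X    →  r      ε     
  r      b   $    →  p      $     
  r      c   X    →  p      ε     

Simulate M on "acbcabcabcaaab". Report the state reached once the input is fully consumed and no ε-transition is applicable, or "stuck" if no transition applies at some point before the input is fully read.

r

(p, acbcabcabcaaab, $)
  read a, top $: go to q, push X$ → (q, cbcabcabcaaab, X$)
  read c, top X: go to p, push XX → (p, bcabcabcaaab, XX$)
  read b, top X: go to r, push XX → (r, cabcabcaaab, XXX$)
  read c, top X: go to p, push ε → (p, abcabcaaab, XX$)
  read a, top X: go to p, push XX → (p, bcabcaaab, XXX$)
  read b, top X: go to r, push XX → (r, cabcaaab, XXXX$)
  read c, top X: go to p, push ε → (p, abcaaab, XXX$)
  read a, top X: go to p, push XX → (p, bcaaab, XXXX$)
  read b, top X: go to r, push XX → (r, caaab, XXXXX$)
  read c, top X: go to p, push ε → (p, aaab, XXXX$)
  read a, top X: go to p, push XX → (p, aab, XXXXX$)
  read a, top X: go to p, push XX → (p, ab, XXXXXX$)
  read a, top X: go to p, push XX → (p, b, XXXXXXX$)
  read b, top X: go to r, push XX → (r, ε, XXXXXXXX$)
All input consumed; M is in state r.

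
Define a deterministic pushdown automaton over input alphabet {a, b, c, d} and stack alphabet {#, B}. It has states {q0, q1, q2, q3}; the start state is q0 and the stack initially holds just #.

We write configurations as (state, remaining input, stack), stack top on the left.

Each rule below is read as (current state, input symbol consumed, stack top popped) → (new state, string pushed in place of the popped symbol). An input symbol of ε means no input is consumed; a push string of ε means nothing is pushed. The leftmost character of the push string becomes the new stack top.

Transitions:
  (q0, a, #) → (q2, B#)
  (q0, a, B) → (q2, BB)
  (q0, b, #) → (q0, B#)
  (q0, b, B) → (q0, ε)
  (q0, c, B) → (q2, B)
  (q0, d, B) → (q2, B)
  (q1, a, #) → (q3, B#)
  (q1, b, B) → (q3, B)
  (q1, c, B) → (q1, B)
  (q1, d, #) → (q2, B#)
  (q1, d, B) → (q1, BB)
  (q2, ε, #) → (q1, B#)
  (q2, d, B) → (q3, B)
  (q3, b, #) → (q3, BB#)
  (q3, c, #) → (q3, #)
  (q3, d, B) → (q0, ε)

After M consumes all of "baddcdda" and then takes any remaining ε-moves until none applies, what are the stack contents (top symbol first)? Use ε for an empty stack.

B#

(q0, baddcdda, #)
  read b, top #: go to q0, push B# → (q0, addcdda, B#)
  read a, top B: go to q2, push BB → (q2, ddcdda, BB#)
  read d, top B: go to q3, push B → (q3, dcdda, BB#)
  read d, top B: go to q0, push ε → (q0, cdda, B#)
  read c, top B: go to q2, push B → (q2, dda, B#)
  read d, top B: go to q3, push B → (q3, da, B#)
  read d, top B: go to q0, push ε → (q0, a, #)
  read a, top #: go to q2, push B# → (q2, ε, B#)
All input consumed in state q2 with stack B#.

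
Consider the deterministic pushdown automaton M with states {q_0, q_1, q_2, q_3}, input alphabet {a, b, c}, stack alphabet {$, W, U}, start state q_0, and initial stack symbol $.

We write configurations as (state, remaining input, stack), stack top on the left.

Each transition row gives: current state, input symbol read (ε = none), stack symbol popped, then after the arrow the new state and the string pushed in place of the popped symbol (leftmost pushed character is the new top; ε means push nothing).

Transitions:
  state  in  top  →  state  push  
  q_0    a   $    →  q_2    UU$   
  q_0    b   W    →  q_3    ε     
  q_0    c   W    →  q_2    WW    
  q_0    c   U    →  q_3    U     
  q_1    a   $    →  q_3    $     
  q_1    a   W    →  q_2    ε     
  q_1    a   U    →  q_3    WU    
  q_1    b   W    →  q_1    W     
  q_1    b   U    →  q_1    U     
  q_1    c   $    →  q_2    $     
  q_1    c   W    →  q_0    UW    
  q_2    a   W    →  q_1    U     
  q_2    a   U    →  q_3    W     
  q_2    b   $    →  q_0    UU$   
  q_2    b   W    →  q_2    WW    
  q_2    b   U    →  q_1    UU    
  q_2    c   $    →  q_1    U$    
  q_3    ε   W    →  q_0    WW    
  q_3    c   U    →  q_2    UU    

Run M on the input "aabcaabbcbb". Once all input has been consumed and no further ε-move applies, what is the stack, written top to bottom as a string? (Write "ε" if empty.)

(q_0, aabcaabbcbb, $)
  read a, top $: go to q_2, push UU$ → (q_2, abcaabbcbb, UU$)
  read a, top U: go to q_3, push W → (q_3, bcaabbcbb, WU$)
  ε-move, top W: go to q_0, push WW → (q_0, bcaabbcbb, WWU$)
  read b, top W: go to q_3, push ε → (q_3, caabbcbb, WU$)
  ε-move, top W: go to q_0, push WW → (q_0, caabbcbb, WWU$)
  read c, top W: go to q_2, push WW → (q_2, aabbcbb, WWWU$)
  read a, top W: go to q_1, push U → (q_1, abbcbb, UWWU$)
  read a, top U: go to q_3, push WU → (q_3, bbcbb, WUWWU$)
  ε-move, top W: go to q_0, push WW → (q_0, bbcbb, WWUWWU$)
  read b, top W: go to q_3, push ε → (q_3, bcbb, WUWWU$)
  ε-move, top W: go to q_0, push WW → (q_0, bcbb, WWUWWU$)
  read b, top W: go to q_3, push ε → (q_3, cbb, WUWWU$)
  ε-move, top W: go to q_0, push WW → (q_0, cbb, WWUWWU$)
  read c, top W: go to q_2, push WW → (q_2, bb, WWWUWWU$)
  read b, top W: go to q_2, push WW → (q_2, b, WWWWUWWU$)
  read b, top W: go to q_2, push WW → (q_2, ε, WWWWWUWWU$)
All input consumed in state q_2 with stack WWWWWUWWU$.

WWWWWUWWU$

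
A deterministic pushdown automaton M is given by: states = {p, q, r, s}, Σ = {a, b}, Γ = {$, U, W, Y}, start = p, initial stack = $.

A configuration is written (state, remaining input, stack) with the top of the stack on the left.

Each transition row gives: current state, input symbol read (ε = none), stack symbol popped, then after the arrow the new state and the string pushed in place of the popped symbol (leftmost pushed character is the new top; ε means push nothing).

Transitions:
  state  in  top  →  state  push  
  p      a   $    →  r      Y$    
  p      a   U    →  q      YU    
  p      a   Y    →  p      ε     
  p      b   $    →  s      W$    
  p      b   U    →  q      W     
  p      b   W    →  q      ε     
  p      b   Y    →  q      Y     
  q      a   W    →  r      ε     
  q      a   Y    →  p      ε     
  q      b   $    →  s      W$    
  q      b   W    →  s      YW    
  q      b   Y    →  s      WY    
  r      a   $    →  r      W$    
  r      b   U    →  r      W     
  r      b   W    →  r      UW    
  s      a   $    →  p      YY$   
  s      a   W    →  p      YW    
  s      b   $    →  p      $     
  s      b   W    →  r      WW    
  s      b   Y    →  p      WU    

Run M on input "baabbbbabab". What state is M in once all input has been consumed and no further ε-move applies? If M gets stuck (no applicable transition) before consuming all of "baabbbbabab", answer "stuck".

(p, baabbbbabab, $)
  read b, top $: go to s, push W$ → (s, aabbbbabab, W$)
  read a, top W: go to p, push YW → (p, abbbbabab, YW$)
  read a, top Y: go to p, push ε → (p, bbbbabab, W$)
  read b, top W: go to q, push ε → (q, bbbabab, $)
  read b, top $: go to s, push W$ → (s, bbabab, W$)
  read b, top W: go to r, push WW → (r, babab, WW$)
  read b, top W: go to r, push UW → (r, abab, UWW$)
No transition for (r, a, top U); M blocks with input abab remaining.

stuck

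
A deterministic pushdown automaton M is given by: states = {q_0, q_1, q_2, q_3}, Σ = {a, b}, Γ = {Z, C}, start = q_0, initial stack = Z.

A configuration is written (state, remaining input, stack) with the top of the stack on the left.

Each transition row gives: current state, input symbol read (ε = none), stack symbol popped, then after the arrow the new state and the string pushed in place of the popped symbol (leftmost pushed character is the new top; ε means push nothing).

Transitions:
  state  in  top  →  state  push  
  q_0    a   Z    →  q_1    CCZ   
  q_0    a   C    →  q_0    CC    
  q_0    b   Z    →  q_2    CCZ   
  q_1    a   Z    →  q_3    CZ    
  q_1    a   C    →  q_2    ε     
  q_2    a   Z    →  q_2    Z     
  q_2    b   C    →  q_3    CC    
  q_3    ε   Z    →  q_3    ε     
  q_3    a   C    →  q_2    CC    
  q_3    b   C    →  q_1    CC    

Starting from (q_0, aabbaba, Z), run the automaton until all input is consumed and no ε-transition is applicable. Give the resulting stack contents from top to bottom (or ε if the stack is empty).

CCCCZ

(q_0, aabbaba, Z)
  read a, top Z: go to q_1, push CCZ → (q_1, abbaba, CCZ)
  read a, top C: go to q_2, push ε → (q_2, bbaba, CZ)
  read b, top C: go to q_3, push CC → (q_3, baba, CCZ)
  read b, top C: go to q_1, push CC → (q_1, aba, CCCZ)
  read a, top C: go to q_2, push ε → (q_2, ba, CCZ)
  read b, top C: go to q_3, push CC → (q_3, a, CCCZ)
  read a, top C: go to q_2, push CC → (q_2, ε, CCCCZ)
All input consumed in state q_2 with stack CCCCZ.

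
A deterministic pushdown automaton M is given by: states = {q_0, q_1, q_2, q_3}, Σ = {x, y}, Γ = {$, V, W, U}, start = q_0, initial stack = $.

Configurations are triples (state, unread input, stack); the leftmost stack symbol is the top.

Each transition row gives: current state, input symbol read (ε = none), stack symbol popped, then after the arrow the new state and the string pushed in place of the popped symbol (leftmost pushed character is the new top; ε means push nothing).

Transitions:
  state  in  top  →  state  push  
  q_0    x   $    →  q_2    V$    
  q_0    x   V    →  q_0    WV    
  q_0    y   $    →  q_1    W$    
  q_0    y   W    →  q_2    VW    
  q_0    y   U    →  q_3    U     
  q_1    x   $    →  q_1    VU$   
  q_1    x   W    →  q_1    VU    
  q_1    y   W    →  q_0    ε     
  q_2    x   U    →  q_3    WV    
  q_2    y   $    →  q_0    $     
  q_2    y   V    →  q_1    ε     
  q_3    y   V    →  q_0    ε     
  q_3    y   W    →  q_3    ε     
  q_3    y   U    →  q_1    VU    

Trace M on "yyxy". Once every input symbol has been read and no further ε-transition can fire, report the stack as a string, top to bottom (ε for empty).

$

(q_0, yyxy, $)
  read y, top $: go to q_1, push W$ → (q_1, yxy, W$)
  read y, top W: go to q_0, push ε → (q_0, xy, $)
  read x, top $: go to q_2, push V$ → (q_2, y, V$)
  read y, top V: go to q_1, push ε → (q_1, ε, $)
All input consumed in state q_1 with stack $.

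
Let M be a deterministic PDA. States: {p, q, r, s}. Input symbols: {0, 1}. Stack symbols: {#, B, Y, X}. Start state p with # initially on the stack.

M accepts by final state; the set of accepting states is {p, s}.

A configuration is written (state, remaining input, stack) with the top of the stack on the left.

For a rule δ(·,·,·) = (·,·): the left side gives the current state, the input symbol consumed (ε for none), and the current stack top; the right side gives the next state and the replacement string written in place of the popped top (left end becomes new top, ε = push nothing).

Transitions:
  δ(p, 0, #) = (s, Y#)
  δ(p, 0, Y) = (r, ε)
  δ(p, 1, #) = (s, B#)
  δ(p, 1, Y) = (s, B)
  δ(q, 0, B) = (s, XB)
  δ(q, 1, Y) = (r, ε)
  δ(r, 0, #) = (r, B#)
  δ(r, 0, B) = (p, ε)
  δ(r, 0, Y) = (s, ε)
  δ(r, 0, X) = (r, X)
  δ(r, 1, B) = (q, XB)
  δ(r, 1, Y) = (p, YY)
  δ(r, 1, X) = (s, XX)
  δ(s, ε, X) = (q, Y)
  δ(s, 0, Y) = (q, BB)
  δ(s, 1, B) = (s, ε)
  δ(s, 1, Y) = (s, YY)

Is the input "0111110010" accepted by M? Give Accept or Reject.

(p, 0111110010, #)
  read 0, top #: go to s, push Y# → (s, 111110010, Y#)
  read 1, top Y: go to s, push YY → (s, 11110010, YY#)
  read 1, top Y: go to s, push YY → (s, 1110010, YYY#)
  read 1, top Y: go to s, push YY → (s, 110010, YYYY#)
  read 1, top Y: go to s, push YY → (s, 10010, YYYYY#)
  read 1, top Y: go to s, push YY → (s, 0010, YYYYYY#)
  read 0, top Y: go to q, push BB → (q, 010, BBYYYYY#)
  read 0, top B: go to s, push XB → (s, 10, XBBYYYYY#)
  ε-move, top X: go to q, push Y → (q, 10, YBBYYYYY#)
  read 1, top Y: go to r, push ε → (r, 0, BBYYYYY#)
  read 0, top B: go to p, push ε → (p, ε, BYYYYY#)
All input consumed; state p ∈ F.

Accept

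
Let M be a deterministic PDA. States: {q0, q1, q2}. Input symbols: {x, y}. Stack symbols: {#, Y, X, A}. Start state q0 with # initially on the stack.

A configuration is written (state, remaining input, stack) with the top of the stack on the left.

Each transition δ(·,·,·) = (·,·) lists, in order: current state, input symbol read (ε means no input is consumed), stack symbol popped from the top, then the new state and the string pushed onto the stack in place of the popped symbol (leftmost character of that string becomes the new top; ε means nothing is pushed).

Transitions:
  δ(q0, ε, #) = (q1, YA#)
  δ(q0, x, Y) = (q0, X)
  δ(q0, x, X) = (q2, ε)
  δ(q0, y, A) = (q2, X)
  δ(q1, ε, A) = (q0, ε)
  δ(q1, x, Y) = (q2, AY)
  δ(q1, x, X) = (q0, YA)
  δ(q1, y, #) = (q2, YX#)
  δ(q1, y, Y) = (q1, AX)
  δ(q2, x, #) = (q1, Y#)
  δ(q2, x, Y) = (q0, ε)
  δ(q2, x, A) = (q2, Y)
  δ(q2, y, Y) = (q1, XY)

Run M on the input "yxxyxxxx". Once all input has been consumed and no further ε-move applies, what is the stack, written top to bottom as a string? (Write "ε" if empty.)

(q0, yxxyxxxx, #)
  ε-move, top #: go to q1, push YA# → (q1, yxxyxxxx, YA#)
  read y, top Y: go to q1, push AX → (q1, xxyxxxx, AXA#)
  ε-move, top A: go to q0, push ε → (q0, xxyxxxx, XA#)
  read x, top X: go to q2, push ε → (q2, xyxxxx, A#)
  read x, top A: go to q2, push Y → (q2, yxxxx, Y#)
  read y, top Y: go to q1, push XY → (q1, xxxx, XY#)
  read x, top X: go to q0, push YA → (q0, xxx, YAY#)
  read x, top Y: go to q0, push X → (q0, xx, XAY#)
  read x, top X: go to q2, push ε → (q2, x, AY#)
  read x, top A: go to q2, push Y → (q2, ε, YY#)
All input consumed in state q2 with stack YY#.

YY#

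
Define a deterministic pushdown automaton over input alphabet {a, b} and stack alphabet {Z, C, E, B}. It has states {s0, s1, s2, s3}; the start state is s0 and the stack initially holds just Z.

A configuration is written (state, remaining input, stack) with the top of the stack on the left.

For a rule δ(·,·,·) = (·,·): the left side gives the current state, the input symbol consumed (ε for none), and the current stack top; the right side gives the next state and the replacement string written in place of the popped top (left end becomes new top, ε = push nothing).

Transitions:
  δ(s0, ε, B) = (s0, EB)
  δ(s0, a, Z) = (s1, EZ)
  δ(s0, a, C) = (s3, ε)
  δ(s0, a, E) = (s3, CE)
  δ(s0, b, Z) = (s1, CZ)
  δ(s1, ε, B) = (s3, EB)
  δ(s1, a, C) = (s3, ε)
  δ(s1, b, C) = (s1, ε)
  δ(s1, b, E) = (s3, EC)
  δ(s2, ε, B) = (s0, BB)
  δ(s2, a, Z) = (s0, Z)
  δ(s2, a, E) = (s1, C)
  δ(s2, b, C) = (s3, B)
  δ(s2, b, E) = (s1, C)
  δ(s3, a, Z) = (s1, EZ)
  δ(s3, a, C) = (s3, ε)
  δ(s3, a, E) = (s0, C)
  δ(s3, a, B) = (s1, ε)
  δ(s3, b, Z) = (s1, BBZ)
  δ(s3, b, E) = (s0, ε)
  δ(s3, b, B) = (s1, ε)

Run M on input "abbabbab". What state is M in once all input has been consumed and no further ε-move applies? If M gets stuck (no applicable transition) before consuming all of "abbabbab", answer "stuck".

(s0, abbabbab, Z) ⊢ (s1, bbabbab, EZ) ⊢ (s3, babbab, ECZ) ⊢ (s0, abbab, CZ) ⊢ (s3, bbab, Z) ⊢ (s1, bab, BBZ) ⊢ (s3, bab, EBBZ) ⊢ (s0, ab, BBZ) ⊢ (s0, ab, EBBZ) ⊢ (s3, b, CEBBZ)
No transition for (s3, b, top C); M blocks with input b remaining.

stuck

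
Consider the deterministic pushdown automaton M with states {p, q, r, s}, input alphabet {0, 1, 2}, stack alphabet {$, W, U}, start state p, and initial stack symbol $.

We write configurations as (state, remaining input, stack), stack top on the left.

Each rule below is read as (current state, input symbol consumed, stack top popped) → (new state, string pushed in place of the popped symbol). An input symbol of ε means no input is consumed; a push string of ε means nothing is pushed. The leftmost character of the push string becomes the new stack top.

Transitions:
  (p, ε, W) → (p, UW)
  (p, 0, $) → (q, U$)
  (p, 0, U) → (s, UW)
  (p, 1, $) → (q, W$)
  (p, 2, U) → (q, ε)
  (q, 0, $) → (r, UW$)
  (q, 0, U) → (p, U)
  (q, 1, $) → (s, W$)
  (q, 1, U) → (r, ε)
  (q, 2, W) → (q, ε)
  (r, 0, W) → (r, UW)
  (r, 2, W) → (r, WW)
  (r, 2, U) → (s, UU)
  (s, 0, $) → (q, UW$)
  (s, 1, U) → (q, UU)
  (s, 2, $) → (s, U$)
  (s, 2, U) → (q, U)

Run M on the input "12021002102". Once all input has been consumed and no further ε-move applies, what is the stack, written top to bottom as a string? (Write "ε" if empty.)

(p, 12021002102, $)
  read 1, top $: go to q, push W$ → (q, 2021002102, W$)
  read 2, top W: go to q, push ε → (q, 021002102, $)
  read 0, top $: go to r, push UW$ → (r, 21002102, UW$)
  read 2, top U: go to s, push UU → (s, 1002102, UUW$)
  read 1, top U: go to q, push UU → (q, 002102, UUUW$)
  read 0, top U: go to p, push U → (p, 02102, UUUW$)
  read 0, top U: go to s, push UW → (s, 2102, UWUUW$)
  read 2, top U: go to q, push U → (q, 102, UWUUW$)
  read 1, top U: go to r, push ε → (r, 02, WUUW$)
  read 0, top W: go to r, push UW → (r, 2, UWUUW$)
  read 2, top U: go to s, push UU → (s, ε, UUWUUW$)
All input consumed in state s with stack UUWUUW$.

UUWUUW$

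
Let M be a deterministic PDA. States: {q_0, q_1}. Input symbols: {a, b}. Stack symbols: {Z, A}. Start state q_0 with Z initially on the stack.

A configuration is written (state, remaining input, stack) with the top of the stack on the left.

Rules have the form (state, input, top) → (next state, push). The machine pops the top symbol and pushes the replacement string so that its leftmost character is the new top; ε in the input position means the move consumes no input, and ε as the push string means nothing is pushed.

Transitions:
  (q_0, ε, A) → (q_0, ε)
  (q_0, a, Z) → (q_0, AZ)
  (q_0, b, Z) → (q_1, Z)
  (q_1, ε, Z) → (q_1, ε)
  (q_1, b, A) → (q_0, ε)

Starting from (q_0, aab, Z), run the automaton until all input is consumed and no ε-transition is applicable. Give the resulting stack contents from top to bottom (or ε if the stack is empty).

(q_0, aab, Z)
  read a, top Z: go to q_0, push AZ → (q_0, ab, AZ)
  ε-move, top A: go to q_0, push ε → (q_0, ab, Z)
  read a, top Z: go to q_0, push AZ → (q_0, b, AZ)
  ε-move, top A: go to q_0, push ε → (q_0, b, Z)
  read b, top Z: go to q_1, push Z → (q_1, ε, Z)
  ε-move, top Z: go to q_1, push ε → (q_1, ε, ε)
All input consumed in state q_1 with stack ε.

ε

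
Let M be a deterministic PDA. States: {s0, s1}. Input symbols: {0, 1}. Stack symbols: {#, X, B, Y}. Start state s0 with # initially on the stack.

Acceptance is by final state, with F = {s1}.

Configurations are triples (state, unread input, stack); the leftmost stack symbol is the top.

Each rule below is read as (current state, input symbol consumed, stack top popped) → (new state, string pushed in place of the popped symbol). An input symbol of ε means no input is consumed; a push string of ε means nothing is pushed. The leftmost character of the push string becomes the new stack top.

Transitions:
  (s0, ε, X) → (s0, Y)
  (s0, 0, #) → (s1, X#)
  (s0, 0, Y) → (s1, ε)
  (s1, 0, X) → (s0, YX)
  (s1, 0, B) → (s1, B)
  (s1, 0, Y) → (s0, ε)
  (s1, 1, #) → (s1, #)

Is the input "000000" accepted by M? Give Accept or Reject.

(s0, 000000, #)
  read 0, top #: go to s1, push X# → (s1, 00000, X#)
  read 0, top X: go to s0, push YX → (s0, 0000, YX#)
  read 0, top Y: go to s1, push ε → (s1, 000, X#)
  read 0, top X: go to s0, push YX → (s0, 00, YX#)
  read 0, top Y: go to s1, push ε → (s1, 0, X#)
  read 0, top X: go to s0, push YX → (s0, ε, YX#)
All input consumed; state s0 ∉ F and no further ε-move applies.

Reject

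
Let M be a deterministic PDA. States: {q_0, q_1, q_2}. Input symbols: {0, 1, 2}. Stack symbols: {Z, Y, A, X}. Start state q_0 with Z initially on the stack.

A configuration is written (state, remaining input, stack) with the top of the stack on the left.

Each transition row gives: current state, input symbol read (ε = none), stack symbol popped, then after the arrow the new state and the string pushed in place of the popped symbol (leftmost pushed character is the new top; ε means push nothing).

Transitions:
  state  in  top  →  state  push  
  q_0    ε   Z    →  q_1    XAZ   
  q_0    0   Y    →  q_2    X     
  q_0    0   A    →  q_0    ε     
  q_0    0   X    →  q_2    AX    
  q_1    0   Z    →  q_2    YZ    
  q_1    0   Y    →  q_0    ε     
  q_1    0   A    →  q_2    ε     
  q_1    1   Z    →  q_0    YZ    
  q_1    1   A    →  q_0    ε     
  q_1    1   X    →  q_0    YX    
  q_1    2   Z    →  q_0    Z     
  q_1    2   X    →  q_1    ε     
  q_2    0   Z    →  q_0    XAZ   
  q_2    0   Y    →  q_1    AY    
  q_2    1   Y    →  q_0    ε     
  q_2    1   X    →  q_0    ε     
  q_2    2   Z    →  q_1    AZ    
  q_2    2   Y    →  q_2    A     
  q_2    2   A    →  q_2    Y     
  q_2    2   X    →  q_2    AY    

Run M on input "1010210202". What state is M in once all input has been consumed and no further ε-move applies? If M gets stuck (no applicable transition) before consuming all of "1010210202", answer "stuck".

(q_0, 1010210202, Z) ⊢ (q_1, 1010210202, XAZ) ⊢ (q_0, 010210202, YXAZ) ⊢ (q_2, 10210202, XXAZ) ⊢ (q_0, 0210202, XAZ) ⊢ (q_2, 210202, AXAZ) ⊢ (q_2, 10202, YXAZ) ⊢ (q_0, 0202, XAZ) ⊢ (q_2, 202, AXAZ) ⊢ (q_2, 02, YXAZ) ⊢ (q_1, 2, AYXAZ)
No transition for (q_1, 2, top A); M blocks with input 2 remaining.

stuck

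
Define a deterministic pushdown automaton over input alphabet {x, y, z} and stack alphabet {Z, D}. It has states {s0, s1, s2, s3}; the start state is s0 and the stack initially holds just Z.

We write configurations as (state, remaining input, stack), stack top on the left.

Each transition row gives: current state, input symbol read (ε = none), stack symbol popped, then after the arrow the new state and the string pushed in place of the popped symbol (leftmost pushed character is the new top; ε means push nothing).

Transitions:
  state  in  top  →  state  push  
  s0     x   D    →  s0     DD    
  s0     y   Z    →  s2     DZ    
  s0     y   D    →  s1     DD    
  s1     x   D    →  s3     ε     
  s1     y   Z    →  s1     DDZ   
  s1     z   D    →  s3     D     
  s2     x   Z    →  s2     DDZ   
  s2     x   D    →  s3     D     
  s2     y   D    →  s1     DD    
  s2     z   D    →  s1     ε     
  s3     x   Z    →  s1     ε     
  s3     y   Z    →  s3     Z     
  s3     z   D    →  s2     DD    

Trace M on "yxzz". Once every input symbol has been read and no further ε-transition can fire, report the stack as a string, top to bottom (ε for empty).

(s0, yxzz, Z) ⊢ (s2, xzz, DZ) ⊢ (s3, zz, DZ) ⊢ (s2, z, DDZ) ⊢ (s1, ε, DZ)
All input consumed in state s1 with stack DZ.

DZ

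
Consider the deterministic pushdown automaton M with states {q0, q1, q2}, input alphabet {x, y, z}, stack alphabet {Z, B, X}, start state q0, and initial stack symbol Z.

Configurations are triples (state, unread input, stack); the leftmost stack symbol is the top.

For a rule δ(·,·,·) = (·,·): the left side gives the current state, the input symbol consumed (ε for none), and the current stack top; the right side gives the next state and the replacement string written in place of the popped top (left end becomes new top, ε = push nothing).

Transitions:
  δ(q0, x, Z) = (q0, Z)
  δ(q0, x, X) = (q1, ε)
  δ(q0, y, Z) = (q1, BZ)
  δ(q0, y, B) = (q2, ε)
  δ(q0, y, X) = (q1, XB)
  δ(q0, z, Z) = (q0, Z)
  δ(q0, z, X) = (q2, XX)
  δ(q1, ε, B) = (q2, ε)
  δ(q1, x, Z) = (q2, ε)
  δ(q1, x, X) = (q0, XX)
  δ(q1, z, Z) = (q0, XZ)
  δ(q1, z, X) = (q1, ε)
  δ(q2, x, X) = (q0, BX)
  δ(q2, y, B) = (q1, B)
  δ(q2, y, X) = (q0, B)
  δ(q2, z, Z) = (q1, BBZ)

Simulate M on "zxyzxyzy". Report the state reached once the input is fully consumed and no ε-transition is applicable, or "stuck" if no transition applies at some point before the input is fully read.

stuck

(q0, zxyzxyzy, Z) ⊢ (q0, xyzxyzy, Z) ⊢ (q0, yzxyzy, Z) ⊢ (q1, zxyzy, BZ) ⊢ (q2, zxyzy, Z) ⊢ (q1, xyzy, BBZ) ⊢ (q2, xyzy, BZ)
No transition for (q2, x, top B); M blocks with input xyzy remaining.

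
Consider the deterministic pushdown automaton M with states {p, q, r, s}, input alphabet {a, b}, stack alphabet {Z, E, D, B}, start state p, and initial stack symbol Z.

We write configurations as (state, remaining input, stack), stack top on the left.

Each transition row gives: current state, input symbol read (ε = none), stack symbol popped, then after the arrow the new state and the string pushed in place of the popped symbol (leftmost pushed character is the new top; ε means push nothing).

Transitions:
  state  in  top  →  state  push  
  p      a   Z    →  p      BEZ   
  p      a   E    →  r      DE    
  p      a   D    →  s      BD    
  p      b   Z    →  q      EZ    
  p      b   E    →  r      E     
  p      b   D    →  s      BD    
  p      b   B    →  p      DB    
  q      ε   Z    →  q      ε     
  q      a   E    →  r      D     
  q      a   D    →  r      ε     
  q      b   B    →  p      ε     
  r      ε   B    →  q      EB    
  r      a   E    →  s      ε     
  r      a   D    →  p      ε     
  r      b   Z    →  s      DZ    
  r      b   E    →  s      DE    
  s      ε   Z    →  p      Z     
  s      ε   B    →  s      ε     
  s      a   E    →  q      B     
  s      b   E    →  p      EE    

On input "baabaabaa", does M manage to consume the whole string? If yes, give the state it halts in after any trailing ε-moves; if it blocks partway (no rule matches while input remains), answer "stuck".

(p, baabaabaa, Z) ⊢ (q, aabaabaa, EZ) ⊢ (r, abaabaa, DZ) ⊢ (p, baabaa, Z) ⊢ (q, aabaa, EZ) ⊢ (r, abaa, DZ) ⊢ (p, baa, Z) ⊢ (q, aa, EZ) ⊢ (r, a, DZ) ⊢ (p, ε, Z)
All input consumed; M is in state p.

p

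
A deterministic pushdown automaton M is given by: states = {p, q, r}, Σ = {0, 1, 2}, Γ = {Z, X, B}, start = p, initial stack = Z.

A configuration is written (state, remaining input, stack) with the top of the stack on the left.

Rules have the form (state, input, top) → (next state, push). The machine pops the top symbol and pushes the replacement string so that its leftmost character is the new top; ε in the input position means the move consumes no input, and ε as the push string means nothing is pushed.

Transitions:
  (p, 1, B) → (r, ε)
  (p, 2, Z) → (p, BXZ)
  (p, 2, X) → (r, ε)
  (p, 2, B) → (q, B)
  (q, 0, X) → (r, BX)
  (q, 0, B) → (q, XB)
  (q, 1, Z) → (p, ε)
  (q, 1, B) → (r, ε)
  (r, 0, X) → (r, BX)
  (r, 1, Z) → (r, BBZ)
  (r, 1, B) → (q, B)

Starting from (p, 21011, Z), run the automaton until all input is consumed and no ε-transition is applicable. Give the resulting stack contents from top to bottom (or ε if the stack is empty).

XZ

(p, 21011, Z)
  read 2, top Z: go to p, push BXZ → (p, 1011, BXZ)
  read 1, top B: go to r, push ε → (r, 011, XZ)
  read 0, top X: go to r, push BX → (r, 11, BXZ)
  read 1, top B: go to q, push B → (q, 1, BXZ)
  read 1, top B: go to r, push ε → (r, ε, XZ)
All input consumed in state r with stack XZ.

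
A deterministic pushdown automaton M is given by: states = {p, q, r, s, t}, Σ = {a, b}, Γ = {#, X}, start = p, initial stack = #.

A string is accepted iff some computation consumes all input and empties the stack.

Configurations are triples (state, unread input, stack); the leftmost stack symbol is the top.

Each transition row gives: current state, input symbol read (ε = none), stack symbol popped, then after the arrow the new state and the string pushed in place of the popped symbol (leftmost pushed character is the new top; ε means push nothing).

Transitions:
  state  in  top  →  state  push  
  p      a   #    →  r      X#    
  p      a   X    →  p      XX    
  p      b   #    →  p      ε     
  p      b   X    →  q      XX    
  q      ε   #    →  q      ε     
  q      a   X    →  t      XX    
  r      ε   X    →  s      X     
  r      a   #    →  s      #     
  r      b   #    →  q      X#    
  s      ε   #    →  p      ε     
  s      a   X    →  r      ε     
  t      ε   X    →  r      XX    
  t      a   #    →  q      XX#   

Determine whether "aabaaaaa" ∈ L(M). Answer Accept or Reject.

(p, aabaaaaa, #)
  read a, top #: go to r, push X# → (r, abaaaaa, X#)
  ε-move, top X: go to s, push X → (s, abaaaaa, X#)
  read a, top X: go to r, push ε → (r, baaaaa, #)
  read b, top #: go to q, push X# → (q, aaaaa, X#)
  read a, top X: go to t, push XX → (t, aaaa, XX#)
  ε-move, top X: go to r, push XX → (r, aaaa, XXX#)
  ε-move, top X: go to s, push X → (s, aaaa, XXX#)
  read a, top X: go to r, push ε → (r, aaa, XX#)
  ε-move, top X: go to s, push X → (s, aaa, XX#)
  read a, top X: go to r, push ε → (r, aa, X#)
  ε-move, top X: go to s, push X → (s, aa, X#)
  read a, top X: go to r, push ε → (r, a, #)
  read a, top #: go to s, push # → (s, ε, #)
  ε-move, top #: go to p, push ε → (p, ε, ε)
All input consumed and the stack is empty.

Accept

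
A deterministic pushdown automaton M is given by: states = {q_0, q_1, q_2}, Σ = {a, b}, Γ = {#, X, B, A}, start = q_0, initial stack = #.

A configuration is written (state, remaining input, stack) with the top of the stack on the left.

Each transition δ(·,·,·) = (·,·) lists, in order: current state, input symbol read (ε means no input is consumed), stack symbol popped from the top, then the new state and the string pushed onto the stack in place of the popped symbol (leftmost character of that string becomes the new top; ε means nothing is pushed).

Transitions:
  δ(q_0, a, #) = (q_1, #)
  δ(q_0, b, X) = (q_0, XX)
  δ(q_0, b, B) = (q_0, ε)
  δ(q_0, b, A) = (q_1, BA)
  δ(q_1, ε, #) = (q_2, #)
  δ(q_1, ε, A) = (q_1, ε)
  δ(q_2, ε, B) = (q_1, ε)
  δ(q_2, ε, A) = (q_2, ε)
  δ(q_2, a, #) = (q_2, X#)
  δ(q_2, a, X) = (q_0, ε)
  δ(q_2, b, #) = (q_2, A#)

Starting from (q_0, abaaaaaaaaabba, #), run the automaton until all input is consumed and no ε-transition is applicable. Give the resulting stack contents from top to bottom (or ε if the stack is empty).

(q_0, abaaaaaaaaabba, #)
  read a, top #: go to q_1, push # → (q_1, baaaaaaaaabba, #)
  ε-move, top #: go to q_2, push # → (q_2, baaaaaaaaabba, #)
  read b, top #: go to q_2, push A# → (q_2, aaaaaaaaabba, A#)
  ε-move, top A: go to q_2, push ε → (q_2, aaaaaaaaabba, #)
  read a, top #: go to q_2, push X# → (q_2, aaaaaaaabba, X#)
  read a, top X: go to q_0, push ε → (q_0, aaaaaaabba, #)
  read a, top #: go to q_1, push # → (q_1, aaaaaabba, #)
  ε-move, top #: go to q_2, push # → (q_2, aaaaaabba, #)
  read a, top #: go to q_2, push X# → (q_2, aaaaabba, X#)
  read a, top X: go to q_0, push ε → (q_0, aaaabba, #)
  read a, top #: go to q_1, push # → (q_1, aaabba, #)
  ε-move, top #: go to q_2, push # → (q_2, aaabba, #)
  read a, top #: go to q_2, push X# → (q_2, aabba, X#)
  read a, top X: go to q_0, push ε → (q_0, abba, #)
  read a, top #: go to q_1, push # → (q_1, bba, #)
  ε-move, top #: go to q_2, push # → (q_2, bba, #)
  read b, top #: go to q_2, push A# → (q_2, ba, A#)
  ε-move, top A: go to q_2, push ε → (q_2, ba, #)
  read b, top #: go to q_2, push A# → (q_2, a, A#)
  ε-move, top A: go to q_2, push ε → (q_2, a, #)
  read a, top #: go to q_2, push X# → (q_2, ε, X#)
All input consumed in state q_2 with stack X#.

X#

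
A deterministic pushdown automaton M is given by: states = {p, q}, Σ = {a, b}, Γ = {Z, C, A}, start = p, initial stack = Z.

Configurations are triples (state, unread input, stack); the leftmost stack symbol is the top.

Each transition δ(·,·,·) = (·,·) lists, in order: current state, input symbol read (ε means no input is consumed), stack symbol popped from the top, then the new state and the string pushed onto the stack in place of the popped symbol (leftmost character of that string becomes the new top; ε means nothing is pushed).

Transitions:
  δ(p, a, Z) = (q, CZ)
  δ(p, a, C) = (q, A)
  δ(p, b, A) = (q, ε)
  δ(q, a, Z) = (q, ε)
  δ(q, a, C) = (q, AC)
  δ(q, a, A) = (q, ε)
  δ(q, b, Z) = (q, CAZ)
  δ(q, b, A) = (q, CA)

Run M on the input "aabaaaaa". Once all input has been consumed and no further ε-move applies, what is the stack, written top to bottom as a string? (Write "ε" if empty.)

(p, aabaaaaa, Z) ⊢ (q, abaaaaa, CZ) ⊢ (q, baaaaa, ACZ) ⊢ (q, aaaaa, CACZ) ⊢ (q, aaaa, ACACZ) ⊢ (q, aaa, CACZ) ⊢ (q, aa, ACACZ) ⊢ (q, a, CACZ) ⊢ (q, ε, ACACZ)
All input consumed in state q with stack ACACZ.

ACACZ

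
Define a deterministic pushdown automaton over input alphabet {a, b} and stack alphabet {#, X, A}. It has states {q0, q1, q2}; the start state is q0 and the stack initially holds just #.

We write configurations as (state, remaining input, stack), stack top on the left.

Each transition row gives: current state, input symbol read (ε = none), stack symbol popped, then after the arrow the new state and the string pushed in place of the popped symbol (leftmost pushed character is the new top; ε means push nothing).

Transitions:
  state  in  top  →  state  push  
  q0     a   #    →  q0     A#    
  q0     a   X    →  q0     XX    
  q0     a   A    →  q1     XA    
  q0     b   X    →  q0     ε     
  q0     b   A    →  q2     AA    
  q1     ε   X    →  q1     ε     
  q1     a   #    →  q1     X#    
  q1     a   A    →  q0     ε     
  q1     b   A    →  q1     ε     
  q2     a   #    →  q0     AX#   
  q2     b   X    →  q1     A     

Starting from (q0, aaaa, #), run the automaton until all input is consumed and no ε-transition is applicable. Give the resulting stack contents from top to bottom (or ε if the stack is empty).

(q0, aaaa, #) ⊢ (q0, aaa, A#) ⊢ (q1, aa, XA#) ⊢ (q1, aa, A#) ⊢ (q0, a, #) ⊢ (q0, ε, A#)
All input consumed in state q0 with stack A#.

A#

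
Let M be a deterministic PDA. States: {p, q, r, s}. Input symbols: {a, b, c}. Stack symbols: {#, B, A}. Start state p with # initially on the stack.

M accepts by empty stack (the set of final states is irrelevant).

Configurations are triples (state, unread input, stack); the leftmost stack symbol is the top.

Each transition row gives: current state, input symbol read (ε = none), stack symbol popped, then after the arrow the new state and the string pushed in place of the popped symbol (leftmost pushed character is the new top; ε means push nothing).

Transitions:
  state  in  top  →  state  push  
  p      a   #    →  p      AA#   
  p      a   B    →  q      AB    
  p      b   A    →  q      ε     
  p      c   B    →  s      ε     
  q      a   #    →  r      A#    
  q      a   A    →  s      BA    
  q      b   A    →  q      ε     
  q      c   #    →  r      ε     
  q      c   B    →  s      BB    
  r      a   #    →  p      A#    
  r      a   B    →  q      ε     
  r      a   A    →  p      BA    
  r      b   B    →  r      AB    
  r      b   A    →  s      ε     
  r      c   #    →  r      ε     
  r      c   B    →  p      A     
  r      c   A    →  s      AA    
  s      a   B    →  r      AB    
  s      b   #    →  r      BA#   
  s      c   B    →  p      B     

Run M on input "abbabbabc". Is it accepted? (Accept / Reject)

Accept

(p, abbabbabc, #)
  read a, top #: go to p, push AA# → (p, bbabbabc, AA#)
  read b, top A: go to q, push ε → (q, babbabc, A#)
  read b, top A: go to q, push ε → (q, abbabc, #)
  read a, top #: go to r, push A# → (r, bbabc, A#)
  read b, top A: go to s, push ε → (s, babc, #)
  read b, top #: go to r, push BA# → (r, abc, BA#)
  read a, top B: go to q, push ε → (q, bc, A#)
  read b, top A: go to q, push ε → (q, c, #)
  read c, top #: go to r, push ε → (r, ε, ε)
All input consumed and the stack is empty.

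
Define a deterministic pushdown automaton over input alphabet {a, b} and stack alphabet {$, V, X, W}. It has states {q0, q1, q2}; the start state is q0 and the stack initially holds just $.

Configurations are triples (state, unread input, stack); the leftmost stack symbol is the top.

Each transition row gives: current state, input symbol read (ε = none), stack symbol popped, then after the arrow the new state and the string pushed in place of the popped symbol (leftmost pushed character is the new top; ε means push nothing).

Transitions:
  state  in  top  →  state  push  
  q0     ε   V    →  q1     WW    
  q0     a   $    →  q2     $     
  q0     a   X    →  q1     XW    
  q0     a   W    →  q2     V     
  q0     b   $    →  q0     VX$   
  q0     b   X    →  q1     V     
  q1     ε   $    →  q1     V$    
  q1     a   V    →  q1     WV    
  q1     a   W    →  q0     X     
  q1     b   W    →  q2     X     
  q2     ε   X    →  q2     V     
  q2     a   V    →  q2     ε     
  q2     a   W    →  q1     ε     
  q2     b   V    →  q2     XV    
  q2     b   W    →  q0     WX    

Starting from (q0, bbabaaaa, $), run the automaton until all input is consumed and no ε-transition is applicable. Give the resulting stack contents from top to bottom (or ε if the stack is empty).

$

(q0, bbabaaaa, $)
  read b, top $: go to q0, push VX$ → (q0, babaaaa, VX$)
  ε-move, top V: go to q1, push WW → (q1, babaaaa, WWX$)
  read b, top W: go to q2, push X → (q2, abaaaa, XWX$)
  ε-move, top X: go to q2, push V → (q2, abaaaa, VWX$)
  read a, top V: go to q2, push ε → (q2, baaaa, WX$)
  read b, top W: go to q0, push WX → (q0, aaaa, WXX$)
  read a, top W: go to q2, push V → (q2, aaa, VXX$)
  read a, top V: go to q2, push ε → (q2, aa, XX$)
  ε-move, top X: go to q2, push V → (q2, aa, VX$)
  read a, top V: go to q2, push ε → (q2, a, X$)
  ε-move, top X: go to q2, push V → (q2, a, V$)
  read a, top V: go to q2, push ε → (q2, ε, $)
All input consumed in state q2 with stack $.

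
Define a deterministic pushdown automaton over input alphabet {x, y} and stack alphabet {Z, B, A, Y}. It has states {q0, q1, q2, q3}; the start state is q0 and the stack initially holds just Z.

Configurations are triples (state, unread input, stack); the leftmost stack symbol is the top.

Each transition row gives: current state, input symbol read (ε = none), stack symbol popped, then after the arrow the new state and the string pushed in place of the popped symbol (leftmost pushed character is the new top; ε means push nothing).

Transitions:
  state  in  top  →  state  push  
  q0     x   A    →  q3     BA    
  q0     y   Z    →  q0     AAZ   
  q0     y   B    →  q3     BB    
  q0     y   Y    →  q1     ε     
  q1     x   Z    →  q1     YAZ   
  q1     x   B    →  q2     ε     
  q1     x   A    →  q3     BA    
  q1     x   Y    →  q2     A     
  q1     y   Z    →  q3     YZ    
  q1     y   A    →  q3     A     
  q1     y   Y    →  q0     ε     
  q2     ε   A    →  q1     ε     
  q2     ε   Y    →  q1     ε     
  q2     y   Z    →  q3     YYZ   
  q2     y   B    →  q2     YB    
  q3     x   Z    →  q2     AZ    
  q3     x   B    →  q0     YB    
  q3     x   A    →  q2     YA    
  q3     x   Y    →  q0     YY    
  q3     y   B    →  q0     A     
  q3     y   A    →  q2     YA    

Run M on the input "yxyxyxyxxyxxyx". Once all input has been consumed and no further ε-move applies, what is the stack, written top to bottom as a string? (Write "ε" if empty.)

(q0, yxyxyxyxxyxxyx, Z) ⊢ (q0, xyxyxyxxyxxyx, AAZ) ⊢ (q3, yxyxyxxyxxyx, BAAZ) ⊢ (q0, xyxyxxyxxyx, AAAZ) ⊢ (q3, yxyxxyxxyx, BAAAZ) ⊢ (q0, xyxxyxxyx, AAAAZ) ⊢ (q3, yxxyxxyx, BAAAAZ) ⊢ (q0, xxyxxyx, AAAAAZ) ⊢ (q3, xyxxyx, BAAAAAZ) ⊢ (q0, yxxyx, YBAAAAAZ) ⊢ (q1, xxyx, BAAAAAZ) ⊢ (q2, xyx, AAAAAZ) ⊢ (q1, xyx, AAAAZ) ⊢ (q3, yx, BAAAAZ) ⊢ (q0, x, AAAAAZ) ⊢ (q3, ε, BAAAAAZ)
All input consumed in state q3 with stack BAAAAAZ.

BAAAAAZ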